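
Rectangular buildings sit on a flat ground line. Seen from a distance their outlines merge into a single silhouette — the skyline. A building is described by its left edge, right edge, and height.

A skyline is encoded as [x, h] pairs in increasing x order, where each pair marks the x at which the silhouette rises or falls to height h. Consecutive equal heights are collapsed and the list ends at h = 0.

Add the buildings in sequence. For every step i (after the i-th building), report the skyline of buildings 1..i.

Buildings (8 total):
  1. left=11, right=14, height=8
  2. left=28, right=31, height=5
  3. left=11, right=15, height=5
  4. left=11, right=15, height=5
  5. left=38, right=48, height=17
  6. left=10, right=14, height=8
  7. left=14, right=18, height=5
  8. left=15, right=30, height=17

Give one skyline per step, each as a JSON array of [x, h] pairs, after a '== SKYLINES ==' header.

== SKYLINES ==
[[11,8],[14,0]]
[[11,8],[14,0],[28,5],[31,0]]
[[11,8],[14,5],[15,0],[28,5],[31,0]]
[[11,8],[14,5],[15,0],[28,5],[31,0]]
[[11,8],[14,5],[15,0],[28,5],[31,0],[38,17],[48,0]]
[[10,8],[14,5],[15,0],[28,5],[31,0],[38,17],[48,0]]
[[10,8],[14,5],[18,0],[28,5],[31,0],[38,17],[48,0]]
[[10,8],[14,5],[15,17],[30,5],[31,0],[38,17],[48,0]]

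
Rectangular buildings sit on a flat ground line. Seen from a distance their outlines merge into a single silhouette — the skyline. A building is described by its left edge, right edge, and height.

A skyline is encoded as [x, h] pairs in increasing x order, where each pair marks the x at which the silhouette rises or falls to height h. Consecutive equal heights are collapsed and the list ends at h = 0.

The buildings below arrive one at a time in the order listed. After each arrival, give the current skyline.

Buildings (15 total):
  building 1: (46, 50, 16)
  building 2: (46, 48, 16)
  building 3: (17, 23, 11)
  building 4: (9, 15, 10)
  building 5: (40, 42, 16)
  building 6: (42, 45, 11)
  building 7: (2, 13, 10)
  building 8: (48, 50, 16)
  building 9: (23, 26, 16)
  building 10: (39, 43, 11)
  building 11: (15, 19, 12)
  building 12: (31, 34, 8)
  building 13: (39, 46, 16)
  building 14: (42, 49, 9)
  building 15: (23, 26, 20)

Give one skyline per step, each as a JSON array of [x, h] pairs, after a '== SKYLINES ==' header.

== SKYLINES ==
[[46,16],[50,0]]
[[46,16],[50,0]]
[[17,11],[23,0],[46,16],[50,0]]
[[9,10],[15,0],[17,11],[23,0],[46,16],[50,0]]
[[9,10],[15,0],[17,11],[23,0],[40,16],[42,0],[46,16],[50,0]]
[[9,10],[15,0],[17,11],[23,0],[40,16],[42,11],[45,0],[46,16],[50,0]]
[[2,10],[15,0],[17,11],[23,0],[40,16],[42,11],[45,0],[46,16],[50,0]]
[[2,10],[15,0],[17,11],[23,0],[40,16],[42,11],[45,0],[46,16],[50,0]]
[[2,10],[15,0],[17,11],[23,16],[26,0],[40,16],[42,11],[45,0],[46,16],[50,0]]
[[2,10],[15,0],[17,11],[23,16],[26,0],[39,11],[40,16],[42,11],[45,0],[46,16],[50,0]]
[[2,10],[15,12],[19,11],[23,16],[26,0],[39,11],[40,16],[42,11],[45,0],[46,16],[50,0]]
[[2,10],[15,12],[19,11],[23,16],[26,0],[31,8],[34,0],[39,11],[40,16],[42,11],[45,0],[46,16],[50,0]]
[[2,10],[15,12],[19,11],[23,16],[26,0],[31,8],[34,0],[39,16],[50,0]]
[[2,10],[15,12],[19,11],[23,16],[26,0],[31,8],[34,0],[39,16],[50,0]]
[[2,10],[15,12],[19,11],[23,20],[26,0],[31,8],[34,0],[39,16],[50,0]]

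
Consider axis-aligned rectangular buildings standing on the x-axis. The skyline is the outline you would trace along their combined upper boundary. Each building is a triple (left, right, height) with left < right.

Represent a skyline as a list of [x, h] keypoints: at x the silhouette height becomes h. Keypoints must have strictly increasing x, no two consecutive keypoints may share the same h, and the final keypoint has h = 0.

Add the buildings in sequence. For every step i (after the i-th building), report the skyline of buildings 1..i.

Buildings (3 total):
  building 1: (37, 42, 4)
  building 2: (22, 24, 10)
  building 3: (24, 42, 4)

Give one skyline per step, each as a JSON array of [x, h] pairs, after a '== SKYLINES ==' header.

== SKYLINES ==
[[37,4],[42,0]]
[[22,10],[24,0],[37,4],[42,0]]
[[22,10],[24,4],[42,0]]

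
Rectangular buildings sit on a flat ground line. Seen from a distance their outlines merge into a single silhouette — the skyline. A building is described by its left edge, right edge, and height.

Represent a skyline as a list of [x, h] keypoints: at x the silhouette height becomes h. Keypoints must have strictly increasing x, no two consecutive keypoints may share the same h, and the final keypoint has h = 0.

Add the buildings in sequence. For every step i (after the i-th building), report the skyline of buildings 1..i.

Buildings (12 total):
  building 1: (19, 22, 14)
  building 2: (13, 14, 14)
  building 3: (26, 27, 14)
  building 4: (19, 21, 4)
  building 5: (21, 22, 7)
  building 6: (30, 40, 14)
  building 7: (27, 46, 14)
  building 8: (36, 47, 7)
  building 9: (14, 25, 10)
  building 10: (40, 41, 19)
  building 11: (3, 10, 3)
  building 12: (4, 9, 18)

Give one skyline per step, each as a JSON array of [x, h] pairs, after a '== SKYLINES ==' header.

== SKYLINES ==
[[19,14],[22,0]]
[[13,14],[14,0],[19,14],[22,0]]
[[13,14],[14,0],[19,14],[22,0],[26,14],[27,0]]
[[13,14],[14,0],[19,14],[22,0],[26,14],[27,0]]
[[13,14],[14,0],[19,14],[22,0],[26,14],[27,0]]
[[13,14],[14,0],[19,14],[22,0],[26,14],[27,0],[30,14],[40,0]]
[[13,14],[14,0],[19,14],[22,0],[26,14],[46,0]]
[[13,14],[14,0],[19,14],[22,0],[26,14],[46,7],[47,0]]
[[13,14],[14,10],[19,14],[22,10],[25,0],[26,14],[46,7],[47,0]]
[[13,14],[14,10],[19,14],[22,10],[25,0],[26,14],[40,19],[41,14],[46,7],[47,0]]
[[3,3],[10,0],[13,14],[14,10],[19,14],[22,10],[25,0],[26,14],[40,19],[41,14],[46,7],[47,0]]
[[3,3],[4,18],[9,3],[10,0],[13,14],[14,10],[19,14],[22,10],[25,0],[26,14],[40,19],[41,14],[46,7],[47,0]]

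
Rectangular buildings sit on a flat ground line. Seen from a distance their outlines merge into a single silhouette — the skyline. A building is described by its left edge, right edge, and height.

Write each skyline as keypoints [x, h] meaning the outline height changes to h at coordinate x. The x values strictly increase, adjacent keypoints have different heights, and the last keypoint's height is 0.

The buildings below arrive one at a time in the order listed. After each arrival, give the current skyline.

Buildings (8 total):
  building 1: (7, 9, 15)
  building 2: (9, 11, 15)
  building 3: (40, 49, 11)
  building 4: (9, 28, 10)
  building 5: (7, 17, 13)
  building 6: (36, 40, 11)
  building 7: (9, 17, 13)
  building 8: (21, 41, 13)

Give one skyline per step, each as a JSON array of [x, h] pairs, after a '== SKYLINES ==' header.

== SKYLINES ==
[[7,15],[9,0]]
[[7,15],[11,0]]
[[7,15],[11,0],[40,11],[49,0]]
[[7,15],[11,10],[28,0],[40,11],[49,0]]
[[7,15],[11,13],[17,10],[28,0],[40,11],[49,0]]
[[7,15],[11,13],[17,10],[28,0],[36,11],[49,0]]
[[7,15],[11,13],[17,10],[28,0],[36,11],[49,0]]
[[7,15],[11,13],[17,10],[21,13],[41,11],[49,0]]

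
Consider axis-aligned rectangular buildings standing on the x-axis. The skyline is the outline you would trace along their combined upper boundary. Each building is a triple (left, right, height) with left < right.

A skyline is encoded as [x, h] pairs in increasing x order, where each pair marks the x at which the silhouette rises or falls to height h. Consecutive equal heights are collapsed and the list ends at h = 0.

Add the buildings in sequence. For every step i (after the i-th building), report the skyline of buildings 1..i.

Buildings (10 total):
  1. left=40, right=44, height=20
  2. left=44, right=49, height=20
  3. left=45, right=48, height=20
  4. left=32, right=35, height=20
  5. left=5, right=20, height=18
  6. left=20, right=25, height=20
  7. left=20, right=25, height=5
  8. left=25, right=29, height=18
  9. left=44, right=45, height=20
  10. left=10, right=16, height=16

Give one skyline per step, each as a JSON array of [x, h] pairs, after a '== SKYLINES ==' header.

== SKYLINES ==
[[40,20],[44,0]]
[[40,20],[49,0]]
[[40,20],[49,0]]
[[32,20],[35,0],[40,20],[49,0]]
[[5,18],[20,0],[32,20],[35,0],[40,20],[49,0]]
[[5,18],[20,20],[25,0],[32,20],[35,0],[40,20],[49,0]]
[[5,18],[20,20],[25,0],[32,20],[35,0],[40,20],[49,0]]
[[5,18],[20,20],[25,18],[29,0],[32,20],[35,0],[40,20],[49,0]]
[[5,18],[20,20],[25,18],[29,0],[32,20],[35,0],[40,20],[49,0]]
[[5,18],[20,20],[25,18],[29,0],[32,20],[35,0],[40,20],[49,0]]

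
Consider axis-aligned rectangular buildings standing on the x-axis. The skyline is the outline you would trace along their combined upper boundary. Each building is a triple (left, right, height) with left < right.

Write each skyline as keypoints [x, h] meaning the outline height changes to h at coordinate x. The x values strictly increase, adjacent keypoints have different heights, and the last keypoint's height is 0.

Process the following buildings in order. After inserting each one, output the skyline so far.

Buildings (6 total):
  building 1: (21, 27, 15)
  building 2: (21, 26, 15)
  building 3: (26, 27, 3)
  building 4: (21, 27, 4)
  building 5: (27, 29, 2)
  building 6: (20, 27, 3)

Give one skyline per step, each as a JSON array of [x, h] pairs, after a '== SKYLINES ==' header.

== SKYLINES ==
[[21,15],[27,0]]
[[21,15],[27,0]]
[[21,15],[27,0]]
[[21,15],[27,0]]
[[21,15],[27,2],[29,0]]
[[20,3],[21,15],[27,2],[29,0]]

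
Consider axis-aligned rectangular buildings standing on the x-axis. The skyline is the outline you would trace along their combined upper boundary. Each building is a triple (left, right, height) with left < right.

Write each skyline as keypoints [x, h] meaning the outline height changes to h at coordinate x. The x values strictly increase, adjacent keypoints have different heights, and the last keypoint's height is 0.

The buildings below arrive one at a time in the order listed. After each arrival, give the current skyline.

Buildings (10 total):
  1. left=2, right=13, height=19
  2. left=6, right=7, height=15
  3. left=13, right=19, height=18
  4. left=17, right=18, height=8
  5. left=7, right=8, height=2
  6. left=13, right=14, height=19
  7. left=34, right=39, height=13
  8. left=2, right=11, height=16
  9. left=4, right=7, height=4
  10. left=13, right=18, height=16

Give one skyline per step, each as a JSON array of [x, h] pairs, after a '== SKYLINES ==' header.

== SKYLINES ==
[[2,19],[13,0]]
[[2,19],[13,0]]
[[2,19],[13,18],[19,0]]
[[2,19],[13,18],[19,0]]
[[2,19],[13,18],[19,0]]
[[2,19],[14,18],[19,0]]
[[2,19],[14,18],[19,0],[34,13],[39,0]]
[[2,19],[14,18],[19,0],[34,13],[39,0]]
[[2,19],[14,18],[19,0],[34,13],[39,0]]
[[2,19],[14,18],[19,0],[34,13],[39,0]]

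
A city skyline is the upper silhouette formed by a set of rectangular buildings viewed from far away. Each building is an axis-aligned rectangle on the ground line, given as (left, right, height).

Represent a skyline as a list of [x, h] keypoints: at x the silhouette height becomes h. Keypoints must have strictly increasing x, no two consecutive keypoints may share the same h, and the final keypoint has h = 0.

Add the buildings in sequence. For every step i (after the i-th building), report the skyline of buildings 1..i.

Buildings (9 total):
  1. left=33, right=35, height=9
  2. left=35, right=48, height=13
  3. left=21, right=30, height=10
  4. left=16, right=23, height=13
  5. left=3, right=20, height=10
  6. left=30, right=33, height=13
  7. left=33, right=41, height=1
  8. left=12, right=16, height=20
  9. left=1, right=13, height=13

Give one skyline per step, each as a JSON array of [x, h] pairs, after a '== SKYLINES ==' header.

== SKYLINES ==
[[33,9],[35,0]]
[[33,9],[35,13],[48,0]]
[[21,10],[30,0],[33,9],[35,13],[48,0]]
[[16,13],[23,10],[30,0],[33,9],[35,13],[48,0]]
[[3,10],[16,13],[23,10],[30,0],[33,9],[35,13],[48,0]]
[[3,10],[16,13],[23,10],[30,13],[33,9],[35,13],[48,0]]
[[3,10],[16,13],[23,10],[30,13],[33,9],[35,13],[48,0]]
[[3,10],[12,20],[16,13],[23,10],[30,13],[33,9],[35,13],[48,0]]
[[1,13],[12,20],[16,13],[23,10],[30,13],[33,9],[35,13],[48,0]]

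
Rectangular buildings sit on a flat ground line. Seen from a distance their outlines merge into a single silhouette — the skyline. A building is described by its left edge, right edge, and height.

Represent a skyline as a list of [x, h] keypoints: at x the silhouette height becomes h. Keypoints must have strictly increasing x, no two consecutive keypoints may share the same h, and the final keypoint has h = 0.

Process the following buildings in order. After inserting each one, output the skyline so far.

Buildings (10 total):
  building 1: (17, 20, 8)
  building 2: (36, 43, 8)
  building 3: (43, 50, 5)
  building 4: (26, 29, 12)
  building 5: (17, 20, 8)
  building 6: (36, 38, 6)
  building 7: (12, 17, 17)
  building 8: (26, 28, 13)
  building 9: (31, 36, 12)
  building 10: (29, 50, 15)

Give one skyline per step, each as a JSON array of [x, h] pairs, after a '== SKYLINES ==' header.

== SKYLINES ==
[[17,8],[20,0]]
[[17,8],[20,0],[36,8],[43,0]]
[[17,8],[20,0],[36,8],[43,5],[50,0]]
[[17,8],[20,0],[26,12],[29,0],[36,8],[43,5],[50,0]]
[[17,8],[20,0],[26,12],[29,0],[36,8],[43,5],[50,0]]
[[17,8],[20,0],[26,12],[29,0],[36,8],[43,5],[50,0]]
[[12,17],[17,8],[20,0],[26,12],[29,0],[36,8],[43,5],[50,0]]
[[12,17],[17,8],[20,0],[26,13],[28,12],[29,0],[36,8],[43,5],[50,0]]
[[12,17],[17,8],[20,0],[26,13],[28,12],[29,0],[31,12],[36,8],[43,5],[50,0]]
[[12,17],[17,8],[20,0],[26,13],[28,12],[29,15],[50,0]]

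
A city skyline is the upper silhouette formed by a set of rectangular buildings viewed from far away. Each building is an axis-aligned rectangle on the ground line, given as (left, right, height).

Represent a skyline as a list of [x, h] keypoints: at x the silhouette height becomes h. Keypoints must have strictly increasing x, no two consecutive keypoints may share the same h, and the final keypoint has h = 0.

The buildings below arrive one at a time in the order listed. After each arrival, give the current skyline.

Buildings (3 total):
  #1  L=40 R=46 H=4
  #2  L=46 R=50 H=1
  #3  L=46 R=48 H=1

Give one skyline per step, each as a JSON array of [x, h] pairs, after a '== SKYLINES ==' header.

== SKYLINES ==
[[40,4],[46,0]]
[[40,4],[46,1],[50,0]]
[[40,4],[46,1],[50,0]]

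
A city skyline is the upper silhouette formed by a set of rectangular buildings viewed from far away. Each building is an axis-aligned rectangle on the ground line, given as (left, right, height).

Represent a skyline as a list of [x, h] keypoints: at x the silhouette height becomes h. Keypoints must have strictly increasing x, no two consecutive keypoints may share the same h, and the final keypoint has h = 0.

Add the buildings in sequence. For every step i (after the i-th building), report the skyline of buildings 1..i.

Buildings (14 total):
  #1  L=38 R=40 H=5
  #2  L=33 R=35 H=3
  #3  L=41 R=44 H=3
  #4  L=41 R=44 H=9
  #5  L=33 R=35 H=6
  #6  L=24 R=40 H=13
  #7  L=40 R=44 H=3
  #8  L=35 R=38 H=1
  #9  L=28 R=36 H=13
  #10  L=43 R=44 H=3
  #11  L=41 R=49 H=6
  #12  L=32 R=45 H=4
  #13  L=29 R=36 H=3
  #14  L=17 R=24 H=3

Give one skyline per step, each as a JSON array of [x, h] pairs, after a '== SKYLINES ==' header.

== SKYLINES ==
[[38,5],[40,0]]
[[33,3],[35,0],[38,5],[40,0]]
[[33,3],[35,0],[38,5],[40,0],[41,3],[44,0]]
[[33,3],[35,0],[38,5],[40,0],[41,9],[44,0]]
[[33,6],[35,0],[38,5],[40,0],[41,9],[44,0]]
[[24,13],[40,0],[41,9],[44,0]]
[[24,13],[40,3],[41,9],[44,0]]
[[24,13],[40,3],[41,9],[44,0]]
[[24,13],[40,3],[41,9],[44,0]]
[[24,13],[40,3],[41,9],[44,0]]
[[24,13],[40,3],[41,9],[44,6],[49,0]]
[[24,13],[40,4],[41,9],[44,6],[49,0]]
[[24,13],[40,4],[41,9],[44,6],[49,0]]
[[17,3],[24,13],[40,4],[41,9],[44,6],[49,0]]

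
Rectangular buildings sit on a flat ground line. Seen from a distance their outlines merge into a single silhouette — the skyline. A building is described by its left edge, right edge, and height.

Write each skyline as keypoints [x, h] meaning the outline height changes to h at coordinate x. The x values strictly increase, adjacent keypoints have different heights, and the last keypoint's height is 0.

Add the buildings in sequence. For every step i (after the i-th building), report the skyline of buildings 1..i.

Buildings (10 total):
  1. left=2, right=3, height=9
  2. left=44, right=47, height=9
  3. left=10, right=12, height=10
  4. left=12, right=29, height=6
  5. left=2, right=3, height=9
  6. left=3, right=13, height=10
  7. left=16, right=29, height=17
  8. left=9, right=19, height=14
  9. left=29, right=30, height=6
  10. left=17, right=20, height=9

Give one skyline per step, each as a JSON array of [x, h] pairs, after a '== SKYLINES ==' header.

== SKYLINES ==
[[2,9],[3,0]]
[[2,9],[3,0],[44,9],[47,0]]
[[2,9],[3,0],[10,10],[12,0],[44,9],[47,0]]
[[2,9],[3,0],[10,10],[12,6],[29,0],[44,9],[47,0]]
[[2,9],[3,0],[10,10],[12,6],[29,0],[44,9],[47,0]]
[[2,9],[3,10],[13,6],[29,0],[44,9],[47,0]]
[[2,9],[3,10],[13,6],[16,17],[29,0],[44,9],[47,0]]
[[2,9],[3,10],[9,14],[16,17],[29,0],[44,9],[47,0]]
[[2,9],[3,10],[9,14],[16,17],[29,6],[30,0],[44,9],[47,0]]
[[2,9],[3,10],[9,14],[16,17],[29,6],[30,0],[44,9],[47,0]]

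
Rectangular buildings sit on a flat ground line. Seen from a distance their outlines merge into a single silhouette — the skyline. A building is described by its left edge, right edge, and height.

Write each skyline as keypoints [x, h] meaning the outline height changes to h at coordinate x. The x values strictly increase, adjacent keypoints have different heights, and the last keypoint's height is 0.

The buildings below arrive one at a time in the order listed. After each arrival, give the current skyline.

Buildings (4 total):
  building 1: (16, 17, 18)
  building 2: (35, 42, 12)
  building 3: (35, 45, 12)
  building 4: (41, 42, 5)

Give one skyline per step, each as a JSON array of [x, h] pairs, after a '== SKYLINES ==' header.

== SKYLINES ==
[[16,18],[17,0]]
[[16,18],[17,0],[35,12],[42,0]]
[[16,18],[17,0],[35,12],[45,0]]
[[16,18],[17,0],[35,12],[45,0]]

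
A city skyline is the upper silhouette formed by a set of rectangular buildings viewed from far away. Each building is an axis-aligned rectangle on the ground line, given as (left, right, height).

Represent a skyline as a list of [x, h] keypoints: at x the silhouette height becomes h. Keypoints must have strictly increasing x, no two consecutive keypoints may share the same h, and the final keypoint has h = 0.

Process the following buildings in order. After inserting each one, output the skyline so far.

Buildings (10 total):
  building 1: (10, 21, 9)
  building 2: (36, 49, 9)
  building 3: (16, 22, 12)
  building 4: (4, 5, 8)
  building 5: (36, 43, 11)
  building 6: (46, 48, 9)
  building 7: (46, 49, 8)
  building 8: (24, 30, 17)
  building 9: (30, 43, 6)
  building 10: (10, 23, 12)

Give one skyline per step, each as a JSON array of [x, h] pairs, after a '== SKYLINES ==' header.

== SKYLINES ==
[[10,9],[21,0]]
[[10,9],[21,0],[36,9],[49,0]]
[[10,9],[16,12],[22,0],[36,9],[49,0]]
[[4,8],[5,0],[10,9],[16,12],[22,0],[36,9],[49,0]]
[[4,8],[5,0],[10,9],[16,12],[22,0],[36,11],[43,9],[49,0]]
[[4,8],[5,0],[10,9],[16,12],[22,0],[36,11],[43,9],[49,0]]
[[4,8],[5,0],[10,9],[16,12],[22,0],[36,11],[43,9],[49,0]]
[[4,8],[5,0],[10,9],[16,12],[22,0],[24,17],[30,0],[36,11],[43,9],[49,0]]
[[4,8],[5,0],[10,9],[16,12],[22,0],[24,17],[30,6],[36,11],[43,9],[49,0]]
[[4,8],[5,0],[10,12],[23,0],[24,17],[30,6],[36,11],[43,9],[49,0]]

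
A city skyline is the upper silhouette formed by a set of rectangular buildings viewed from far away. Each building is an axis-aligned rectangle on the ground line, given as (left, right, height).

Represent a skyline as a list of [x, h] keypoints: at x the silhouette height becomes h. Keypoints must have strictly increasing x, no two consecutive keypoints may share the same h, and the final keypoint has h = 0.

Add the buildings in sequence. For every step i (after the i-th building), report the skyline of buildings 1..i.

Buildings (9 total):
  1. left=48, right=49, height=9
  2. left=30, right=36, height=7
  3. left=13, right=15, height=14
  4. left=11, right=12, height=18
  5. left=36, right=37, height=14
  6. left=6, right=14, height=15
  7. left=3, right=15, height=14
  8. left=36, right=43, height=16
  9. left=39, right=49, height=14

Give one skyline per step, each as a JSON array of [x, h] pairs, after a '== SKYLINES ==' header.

== SKYLINES ==
[[48,9],[49,0]]
[[30,7],[36,0],[48,9],[49,0]]
[[13,14],[15,0],[30,7],[36,0],[48,9],[49,0]]
[[11,18],[12,0],[13,14],[15,0],[30,7],[36,0],[48,9],[49,0]]
[[11,18],[12,0],[13,14],[15,0],[30,7],[36,14],[37,0],[48,9],[49,0]]
[[6,15],[11,18],[12,15],[14,14],[15,0],[30,7],[36,14],[37,0],[48,9],[49,0]]
[[3,14],[6,15],[11,18],[12,15],[14,14],[15,0],[30,7],[36,14],[37,0],[48,9],[49,0]]
[[3,14],[6,15],[11,18],[12,15],[14,14],[15,0],[30,7],[36,16],[43,0],[48,9],[49,0]]
[[3,14],[6,15],[11,18],[12,15],[14,14],[15,0],[30,7],[36,16],[43,14],[49,0]]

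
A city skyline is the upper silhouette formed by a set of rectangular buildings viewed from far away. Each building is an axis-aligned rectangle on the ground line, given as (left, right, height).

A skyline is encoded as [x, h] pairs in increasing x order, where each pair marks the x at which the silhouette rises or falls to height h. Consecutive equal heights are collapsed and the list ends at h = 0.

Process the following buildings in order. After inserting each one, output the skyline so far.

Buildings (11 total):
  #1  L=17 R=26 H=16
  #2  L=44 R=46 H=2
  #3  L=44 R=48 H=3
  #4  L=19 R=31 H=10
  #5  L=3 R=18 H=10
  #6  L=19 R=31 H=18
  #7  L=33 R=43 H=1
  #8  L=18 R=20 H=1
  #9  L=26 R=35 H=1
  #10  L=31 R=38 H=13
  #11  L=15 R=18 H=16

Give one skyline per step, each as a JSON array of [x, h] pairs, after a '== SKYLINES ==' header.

== SKYLINES ==
[[17,16],[26,0]]
[[17,16],[26,0],[44,2],[46,0]]
[[17,16],[26,0],[44,3],[48,0]]
[[17,16],[26,10],[31,0],[44,3],[48,0]]
[[3,10],[17,16],[26,10],[31,0],[44,3],[48,0]]
[[3,10],[17,16],[19,18],[31,0],[44,3],[48,0]]
[[3,10],[17,16],[19,18],[31,0],[33,1],[43,0],[44,3],[48,0]]
[[3,10],[17,16],[19,18],[31,0],[33,1],[43,0],[44,3],[48,0]]
[[3,10],[17,16],[19,18],[31,1],[43,0],[44,3],[48,0]]
[[3,10],[17,16],[19,18],[31,13],[38,1],[43,0],[44,3],[48,0]]
[[3,10],[15,16],[19,18],[31,13],[38,1],[43,0],[44,3],[48,0]]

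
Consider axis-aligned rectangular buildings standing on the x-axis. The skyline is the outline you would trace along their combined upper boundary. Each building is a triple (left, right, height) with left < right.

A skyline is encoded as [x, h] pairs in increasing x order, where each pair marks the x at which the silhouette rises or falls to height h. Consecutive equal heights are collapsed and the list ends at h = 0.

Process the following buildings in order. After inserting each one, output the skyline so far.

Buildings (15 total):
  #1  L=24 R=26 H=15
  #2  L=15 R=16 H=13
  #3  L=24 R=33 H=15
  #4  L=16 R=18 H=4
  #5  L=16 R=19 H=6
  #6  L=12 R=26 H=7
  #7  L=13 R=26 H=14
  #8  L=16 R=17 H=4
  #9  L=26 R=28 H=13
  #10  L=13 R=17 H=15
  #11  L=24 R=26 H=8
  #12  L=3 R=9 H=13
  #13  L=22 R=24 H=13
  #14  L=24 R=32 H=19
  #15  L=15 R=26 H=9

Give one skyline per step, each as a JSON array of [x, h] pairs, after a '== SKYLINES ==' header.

== SKYLINES ==
[[24,15],[26,0]]
[[15,13],[16,0],[24,15],[26,0]]
[[15,13],[16,0],[24,15],[33,0]]
[[15,13],[16,4],[18,0],[24,15],[33,0]]
[[15,13],[16,6],[19,0],[24,15],[33,0]]
[[12,7],[15,13],[16,7],[24,15],[33,0]]
[[12,7],[13,14],[24,15],[33,0]]
[[12,7],[13,14],[24,15],[33,0]]
[[12,7],[13,14],[24,15],[33,0]]
[[12,7],[13,15],[17,14],[24,15],[33,0]]
[[12,7],[13,15],[17,14],[24,15],[33,0]]
[[3,13],[9,0],[12,7],[13,15],[17,14],[24,15],[33,0]]
[[3,13],[9,0],[12,7],[13,15],[17,14],[24,15],[33,0]]
[[3,13],[9,0],[12,7],[13,15],[17,14],[24,19],[32,15],[33,0]]
[[3,13],[9,0],[12,7],[13,15],[17,14],[24,19],[32,15],[33,0]]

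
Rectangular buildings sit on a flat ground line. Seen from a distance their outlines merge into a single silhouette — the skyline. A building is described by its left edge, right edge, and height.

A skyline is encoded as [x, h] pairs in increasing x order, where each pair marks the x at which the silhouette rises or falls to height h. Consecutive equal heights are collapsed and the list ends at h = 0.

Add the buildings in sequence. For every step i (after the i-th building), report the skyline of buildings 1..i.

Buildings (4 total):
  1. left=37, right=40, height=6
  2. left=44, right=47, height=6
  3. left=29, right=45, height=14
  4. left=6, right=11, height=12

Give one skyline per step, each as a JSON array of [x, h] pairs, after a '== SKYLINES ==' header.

== SKYLINES ==
[[37,6],[40,0]]
[[37,6],[40,0],[44,6],[47,0]]
[[29,14],[45,6],[47,0]]
[[6,12],[11,0],[29,14],[45,6],[47,0]]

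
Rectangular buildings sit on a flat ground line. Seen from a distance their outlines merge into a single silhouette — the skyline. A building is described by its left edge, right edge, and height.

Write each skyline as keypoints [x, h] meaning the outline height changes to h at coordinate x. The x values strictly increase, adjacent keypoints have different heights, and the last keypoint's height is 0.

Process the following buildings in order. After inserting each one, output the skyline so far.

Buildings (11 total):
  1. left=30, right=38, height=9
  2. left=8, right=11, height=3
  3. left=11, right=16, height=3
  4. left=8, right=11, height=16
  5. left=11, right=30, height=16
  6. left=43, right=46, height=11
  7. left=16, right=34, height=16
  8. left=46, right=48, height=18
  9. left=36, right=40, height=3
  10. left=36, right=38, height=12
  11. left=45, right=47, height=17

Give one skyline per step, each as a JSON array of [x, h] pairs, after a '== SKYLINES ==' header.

== SKYLINES ==
[[30,9],[38,0]]
[[8,3],[11,0],[30,9],[38,0]]
[[8,3],[16,0],[30,9],[38,0]]
[[8,16],[11,3],[16,0],[30,9],[38,0]]
[[8,16],[30,9],[38,0]]
[[8,16],[30,9],[38,0],[43,11],[46,0]]
[[8,16],[34,9],[38,0],[43,11],[46,0]]
[[8,16],[34,9],[38,0],[43,11],[46,18],[48,0]]
[[8,16],[34,9],[38,3],[40,0],[43,11],[46,18],[48,0]]
[[8,16],[34,9],[36,12],[38,3],[40,0],[43,11],[46,18],[48,0]]
[[8,16],[34,9],[36,12],[38,3],[40,0],[43,11],[45,17],[46,18],[48,0]]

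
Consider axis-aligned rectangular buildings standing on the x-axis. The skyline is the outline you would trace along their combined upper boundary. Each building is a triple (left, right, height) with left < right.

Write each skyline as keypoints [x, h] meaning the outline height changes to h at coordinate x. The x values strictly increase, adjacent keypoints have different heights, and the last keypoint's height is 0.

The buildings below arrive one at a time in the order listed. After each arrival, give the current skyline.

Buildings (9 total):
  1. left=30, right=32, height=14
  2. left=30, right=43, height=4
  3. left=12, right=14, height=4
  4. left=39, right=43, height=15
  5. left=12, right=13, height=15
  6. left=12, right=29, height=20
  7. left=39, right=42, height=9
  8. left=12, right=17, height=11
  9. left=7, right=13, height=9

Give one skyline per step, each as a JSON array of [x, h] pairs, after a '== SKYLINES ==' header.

== SKYLINES ==
[[30,14],[32,0]]
[[30,14],[32,4],[43,0]]
[[12,4],[14,0],[30,14],[32,4],[43,0]]
[[12,4],[14,0],[30,14],[32,4],[39,15],[43,0]]
[[12,15],[13,4],[14,0],[30,14],[32,4],[39,15],[43,0]]
[[12,20],[29,0],[30,14],[32,4],[39,15],[43,0]]
[[12,20],[29,0],[30,14],[32,4],[39,15],[43,0]]
[[12,20],[29,0],[30,14],[32,4],[39,15],[43,0]]
[[7,9],[12,20],[29,0],[30,14],[32,4],[39,15],[43,0]]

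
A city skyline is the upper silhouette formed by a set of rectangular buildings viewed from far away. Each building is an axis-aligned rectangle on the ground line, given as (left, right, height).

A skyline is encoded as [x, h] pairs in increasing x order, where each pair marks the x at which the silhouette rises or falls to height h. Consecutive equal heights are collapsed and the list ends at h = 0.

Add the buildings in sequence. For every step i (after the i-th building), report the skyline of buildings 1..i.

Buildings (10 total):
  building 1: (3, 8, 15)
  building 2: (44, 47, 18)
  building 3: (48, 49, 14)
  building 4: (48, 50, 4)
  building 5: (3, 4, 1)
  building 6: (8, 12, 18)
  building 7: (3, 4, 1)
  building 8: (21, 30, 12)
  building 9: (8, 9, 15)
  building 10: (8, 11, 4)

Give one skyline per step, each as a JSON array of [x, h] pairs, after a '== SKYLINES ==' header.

== SKYLINES ==
[[3,15],[8,0]]
[[3,15],[8,0],[44,18],[47,0]]
[[3,15],[8,0],[44,18],[47,0],[48,14],[49,0]]
[[3,15],[8,0],[44,18],[47,0],[48,14],[49,4],[50,0]]
[[3,15],[8,0],[44,18],[47,0],[48,14],[49,4],[50,0]]
[[3,15],[8,18],[12,0],[44,18],[47,0],[48,14],[49,4],[50,0]]
[[3,15],[8,18],[12,0],[44,18],[47,0],[48,14],[49,4],[50,0]]
[[3,15],[8,18],[12,0],[21,12],[30,0],[44,18],[47,0],[48,14],[49,4],[50,0]]
[[3,15],[8,18],[12,0],[21,12],[30,0],[44,18],[47,0],[48,14],[49,4],[50,0]]
[[3,15],[8,18],[12,0],[21,12],[30,0],[44,18],[47,0],[48,14],[49,4],[50,0]]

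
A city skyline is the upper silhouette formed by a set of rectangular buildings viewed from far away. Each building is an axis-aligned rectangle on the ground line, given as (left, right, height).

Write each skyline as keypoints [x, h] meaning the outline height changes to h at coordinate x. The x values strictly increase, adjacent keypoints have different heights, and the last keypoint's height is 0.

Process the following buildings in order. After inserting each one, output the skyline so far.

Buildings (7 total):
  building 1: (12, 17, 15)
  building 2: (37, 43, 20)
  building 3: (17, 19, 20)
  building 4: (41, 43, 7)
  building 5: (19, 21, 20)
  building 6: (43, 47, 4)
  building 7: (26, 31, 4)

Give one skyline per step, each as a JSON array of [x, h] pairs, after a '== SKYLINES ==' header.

== SKYLINES ==
[[12,15],[17,0]]
[[12,15],[17,0],[37,20],[43,0]]
[[12,15],[17,20],[19,0],[37,20],[43,0]]
[[12,15],[17,20],[19,0],[37,20],[43,0]]
[[12,15],[17,20],[21,0],[37,20],[43,0]]
[[12,15],[17,20],[21,0],[37,20],[43,4],[47,0]]
[[12,15],[17,20],[21,0],[26,4],[31,0],[37,20],[43,4],[47,0]]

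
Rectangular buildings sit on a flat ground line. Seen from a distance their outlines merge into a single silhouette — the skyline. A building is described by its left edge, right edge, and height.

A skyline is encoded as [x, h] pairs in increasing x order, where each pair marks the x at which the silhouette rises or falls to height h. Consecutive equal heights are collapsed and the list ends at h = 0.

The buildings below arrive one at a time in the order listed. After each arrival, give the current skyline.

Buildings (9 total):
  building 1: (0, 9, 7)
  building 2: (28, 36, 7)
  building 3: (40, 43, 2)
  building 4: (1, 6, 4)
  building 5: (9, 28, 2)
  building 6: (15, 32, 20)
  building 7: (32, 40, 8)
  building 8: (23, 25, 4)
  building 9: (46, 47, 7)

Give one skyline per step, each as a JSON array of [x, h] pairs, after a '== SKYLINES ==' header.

== SKYLINES ==
[[0,7],[9,0]]
[[0,7],[9,0],[28,7],[36,0]]
[[0,7],[9,0],[28,7],[36,0],[40,2],[43,0]]
[[0,7],[9,0],[28,7],[36,0],[40,2],[43,0]]
[[0,7],[9,2],[28,7],[36,0],[40,2],[43,0]]
[[0,7],[9,2],[15,20],[32,7],[36,0],[40,2],[43,0]]
[[0,7],[9,2],[15,20],[32,8],[40,2],[43,0]]
[[0,7],[9,2],[15,20],[32,8],[40,2],[43,0]]
[[0,7],[9,2],[15,20],[32,8],[40,2],[43,0],[46,7],[47,0]]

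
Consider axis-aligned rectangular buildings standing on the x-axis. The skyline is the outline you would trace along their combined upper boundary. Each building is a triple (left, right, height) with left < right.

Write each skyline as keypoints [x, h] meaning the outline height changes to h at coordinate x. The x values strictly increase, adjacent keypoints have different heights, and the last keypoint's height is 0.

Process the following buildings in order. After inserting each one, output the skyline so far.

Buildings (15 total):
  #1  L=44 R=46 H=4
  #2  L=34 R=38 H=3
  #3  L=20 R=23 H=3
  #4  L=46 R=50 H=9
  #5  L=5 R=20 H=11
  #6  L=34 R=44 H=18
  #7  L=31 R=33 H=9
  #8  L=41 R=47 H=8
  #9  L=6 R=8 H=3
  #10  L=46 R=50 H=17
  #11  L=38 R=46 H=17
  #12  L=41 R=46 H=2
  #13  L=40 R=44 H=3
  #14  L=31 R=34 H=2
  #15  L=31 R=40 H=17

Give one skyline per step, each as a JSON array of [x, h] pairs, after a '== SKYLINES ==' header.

== SKYLINES ==
[[44,4],[46,0]]
[[34,3],[38,0],[44,4],[46,0]]
[[20,3],[23,0],[34,3],[38,0],[44,4],[46,0]]
[[20,3],[23,0],[34,3],[38,0],[44,4],[46,9],[50,0]]
[[5,11],[20,3],[23,0],[34,3],[38,0],[44,4],[46,9],[50,0]]
[[5,11],[20,3],[23,0],[34,18],[44,4],[46,9],[50,0]]
[[5,11],[20,3],[23,0],[31,9],[33,0],[34,18],[44,4],[46,9],[50,0]]
[[5,11],[20,3],[23,0],[31,9],[33,0],[34,18],[44,8],[46,9],[50,0]]
[[5,11],[20,3],[23,0],[31,9],[33,0],[34,18],[44,8],[46,9],[50,0]]
[[5,11],[20,3],[23,0],[31,9],[33,0],[34,18],[44,8],[46,17],[50,0]]
[[5,11],[20,3],[23,0],[31,9],[33,0],[34,18],[44,17],[50,0]]
[[5,11],[20,3],[23,0],[31,9],[33,0],[34,18],[44,17],[50,0]]
[[5,11],[20,3],[23,0],[31,9],[33,0],[34,18],[44,17],[50,0]]
[[5,11],[20,3],[23,0],[31,9],[33,2],[34,18],[44,17],[50,0]]
[[5,11],[20,3],[23,0],[31,17],[34,18],[44,17],[50,0]]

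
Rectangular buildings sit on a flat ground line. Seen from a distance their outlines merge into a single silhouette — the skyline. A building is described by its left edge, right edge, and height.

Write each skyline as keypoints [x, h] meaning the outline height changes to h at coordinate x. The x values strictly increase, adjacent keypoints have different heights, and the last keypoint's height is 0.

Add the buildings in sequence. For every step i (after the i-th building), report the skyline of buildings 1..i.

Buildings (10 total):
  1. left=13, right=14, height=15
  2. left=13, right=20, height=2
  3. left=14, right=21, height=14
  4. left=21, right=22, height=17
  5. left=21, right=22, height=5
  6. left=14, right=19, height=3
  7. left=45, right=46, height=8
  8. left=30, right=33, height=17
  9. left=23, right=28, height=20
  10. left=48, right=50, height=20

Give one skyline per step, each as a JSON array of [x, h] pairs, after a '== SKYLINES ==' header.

== SKYLINES ==
[[13,15],[14,0]]
[[13,15],[14,2],[20,0]]
[[13,15],[14,14],[21,0]]
[[13,15],[14,14],[21,17],[22,0]]
[[13,15],[14,14],[21,17],[22,0]]
[[13,15],[14,14],[21,17],[22,0]]
[[13,15],[14,14],[21,17],[22,0],[45,8],[46,0]]
[[13,15],[14,14],[21,17],[22,0],[30,17],[33,0],[45,8],[46,0]]
[[13,15],[14,14],[21,17],[22,0],[23,20],[28,0],[30,17],[33,0],[45,8],[46,0]]
[[13,15],[14,14],[21,17],[22,0],[23,20],[28,0],[30,17],[33,0],[45,8],[46,0],[48,20],[50,0]]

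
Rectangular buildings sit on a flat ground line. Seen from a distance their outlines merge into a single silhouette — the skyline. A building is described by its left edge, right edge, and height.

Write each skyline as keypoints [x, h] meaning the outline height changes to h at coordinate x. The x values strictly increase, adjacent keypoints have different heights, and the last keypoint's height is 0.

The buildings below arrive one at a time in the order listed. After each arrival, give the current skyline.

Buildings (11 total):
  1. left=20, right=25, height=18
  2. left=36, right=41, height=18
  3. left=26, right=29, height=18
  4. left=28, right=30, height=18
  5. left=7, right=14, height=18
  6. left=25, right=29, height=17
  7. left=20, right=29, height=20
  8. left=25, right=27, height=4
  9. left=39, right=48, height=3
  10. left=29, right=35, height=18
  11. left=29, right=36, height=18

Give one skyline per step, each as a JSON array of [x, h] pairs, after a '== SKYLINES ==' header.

== SKYLINES ==
[[20,18],[25,0]]
[[20,18],[25,0],[36,18],[41,0]]
[[20,18],[25,0],[26,18],[29,0],[36,18],[41,0]]
[[20,18],[25,0],[26,18],[30,0],[36,18],[41,0]]
[[7,18],[14,0],[20,18],[25,0],[26,18],[30,0],[36,18],[41,0]]
[[7,18],[14,0],[20,18],[25,17],[26,18],[30,0],[36,18],[41,0]]
[[7,18],[14,0],[20,20],[29,18],[30,0],[36,18],[41,0]]
[[7,18],[14,0],[20,20],[29,18],[30,0],[36,18],[41,0]]
[[7,18],[14,0],[20,20],[29,18],[30,0],[36,18],[41,3],[48,0]]
[[7,18],[14,0],[20,20],[29,18],[35,0],[36,18],[41,3],[48,0]]
[[7,18],[14,0],[20,20],[29,18],[41,3],[48,0]]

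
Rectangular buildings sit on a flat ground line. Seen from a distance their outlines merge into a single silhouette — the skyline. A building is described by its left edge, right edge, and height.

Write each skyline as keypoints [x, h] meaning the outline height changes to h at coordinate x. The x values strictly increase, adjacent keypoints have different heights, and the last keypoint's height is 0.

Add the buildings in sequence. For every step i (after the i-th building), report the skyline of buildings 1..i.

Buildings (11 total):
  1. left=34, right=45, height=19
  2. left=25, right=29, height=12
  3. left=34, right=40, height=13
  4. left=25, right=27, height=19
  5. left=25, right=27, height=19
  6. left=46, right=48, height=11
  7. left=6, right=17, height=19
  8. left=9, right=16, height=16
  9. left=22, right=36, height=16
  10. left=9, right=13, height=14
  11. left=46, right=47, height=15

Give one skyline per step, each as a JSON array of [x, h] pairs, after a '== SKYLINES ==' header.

== SKYLINES ==
[[34,19],[45,0]]
[[25,12],[29,0],[34,19],[45,0]]
[[25,12],[29,0],[34,19],[45,0]]
[[25,19],[27,12],[29,0],[34,19],[45,0]]
[[25,19],[27,12],[29,0],[34,19],[45,0]]
[[25,19],[27,12],[29,0],[34,19],[45,0],[46,11],[48,0]]
[[6,19],[17,0],[25,19],[27,12],[29,0],[34,19],[45,0],[46,11],[48,0]]
[[6,19],[17,0],[25,19],[27,12],[29,0],[34,19],[45,0],[46,11],[48,0]]
[[6,19],[17,0],[22,16],[25,19],[27,16],[34,19],[45,0],[46,11],[48,0]]
[[6,19],[17,0],[22,16],[25,19],[27,16],[34,19],[45,0],[46,11],[48,0]]
[[6,19],[17,0],[22,16],[25,19],[27,16],[34,19],[45,0],[46,15],[47,11],[48,0]]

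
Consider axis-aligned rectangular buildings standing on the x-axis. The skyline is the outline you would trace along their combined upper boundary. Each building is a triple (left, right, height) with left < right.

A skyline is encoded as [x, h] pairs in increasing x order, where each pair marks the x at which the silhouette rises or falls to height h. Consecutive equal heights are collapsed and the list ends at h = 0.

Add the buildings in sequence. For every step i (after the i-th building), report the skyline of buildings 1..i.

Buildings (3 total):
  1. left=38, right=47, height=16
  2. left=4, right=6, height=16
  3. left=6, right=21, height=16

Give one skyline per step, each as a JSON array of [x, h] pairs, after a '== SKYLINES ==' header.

== SKYLINES ==
[[38,16],[47,0]]
[[4,16],[6,0],[38,16],[47,0]]
[[4,16],[21,0],[38,16],[47,0]]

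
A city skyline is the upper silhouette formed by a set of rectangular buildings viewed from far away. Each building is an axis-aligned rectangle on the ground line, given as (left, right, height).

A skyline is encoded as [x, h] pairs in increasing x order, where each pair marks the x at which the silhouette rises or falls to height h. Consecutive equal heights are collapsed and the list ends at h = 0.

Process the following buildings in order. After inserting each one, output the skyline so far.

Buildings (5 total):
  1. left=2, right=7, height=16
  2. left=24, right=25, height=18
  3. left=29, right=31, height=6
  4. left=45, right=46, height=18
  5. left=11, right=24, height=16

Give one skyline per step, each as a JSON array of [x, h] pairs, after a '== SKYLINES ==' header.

== SKYLINES ==
[[2,16],[7,0]]
[[2,16],[7,0],[24,18],[25,0]]
[[2,16],[7,0],[24,18],[25,0],[29,6],[31,0]]
[[2,16],[7,0],[24,18],[25,0],[29,6],[31,0],[45,18],[46,0]]
[[2,16],[7,0],[11,16],[24,18],[25,0],[29,6],[31,0],[45,18],[46,0]]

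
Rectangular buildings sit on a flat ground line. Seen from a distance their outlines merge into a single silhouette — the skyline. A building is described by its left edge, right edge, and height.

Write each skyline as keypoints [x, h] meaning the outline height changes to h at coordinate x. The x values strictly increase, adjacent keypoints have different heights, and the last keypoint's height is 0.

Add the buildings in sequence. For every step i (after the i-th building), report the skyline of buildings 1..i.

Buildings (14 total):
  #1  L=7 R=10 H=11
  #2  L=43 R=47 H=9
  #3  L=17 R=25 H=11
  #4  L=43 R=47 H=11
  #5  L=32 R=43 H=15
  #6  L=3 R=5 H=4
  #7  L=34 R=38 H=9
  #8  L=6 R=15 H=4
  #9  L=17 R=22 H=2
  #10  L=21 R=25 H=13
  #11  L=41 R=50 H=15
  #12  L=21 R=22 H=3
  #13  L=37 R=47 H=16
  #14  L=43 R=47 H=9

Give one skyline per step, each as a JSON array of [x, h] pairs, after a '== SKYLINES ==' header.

== SKYLINES ==
[[7,11],[10,0]]
[[7,11],[10,0],[43,9],[47,0]]
[[7,11],[10,0],[17,11],[25,0],[43,9],[47,0]]
[[7,11],[10,0],[17,11],[25,0],[43,11],[47,0]]
[[7,11],[10,0],[17,11],[25,0],[32,15],[43,11],[47,0]]
[[3,4],[5,0],[7,11],[10,0],[17,11],[25,0],[32,15],[43,11],[47,0]]
[[3,4],[5,0],[7,11],[10,0],[17,11],[25,0],[32,15],[43,11],[47,0]]
[[3,4],[5,0],[6,4],[7,11],[10,4],[15,0],[17,11],[25,0],[32,15],[43,11],[47,0]]
[[3,4],[5,0],[6,4],[7,11],[10,4],[15,0],[17,11],[25,0],[32,15],[43,11],[47,0]]
[[3,4],[5,0],[6,4],[7,11],[10,4],[15,0],[17,11],[21,13],[25,0],[32,15],[43,11],[47,0]]
[[3,4],[5,0],[6,4],[7,11],[10,4],[15,0],[17,11],[21,13],[25,0],[32,15],[50,0]]
[[3,4],[5,0],[6,4],[7,11],[10,4],[15,0],[17,11],[21,13],[25,0],[32,15],[50,0]]
[[3,4],[5,0],[6,4],[7,11],[10,4],[15,0],[17,11],[21,13],[25,0],[32,15],[37,16],[47,15],[50,0]]
[[3,4],[5,0],[6,4],[7,11],[10,4],[15,0],[17,11],[21,13],[25,0],[32,15],[37,16],[47,15],[50,0]]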